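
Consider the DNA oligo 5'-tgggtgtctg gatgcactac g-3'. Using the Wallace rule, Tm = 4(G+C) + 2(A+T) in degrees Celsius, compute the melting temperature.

66°C

A=3, C=4, G=8, T=6
AT pairs contribute 9, GC pairs contribute 12.
Tm = 4·12 + 2·9 = 48 + 18 = 66°C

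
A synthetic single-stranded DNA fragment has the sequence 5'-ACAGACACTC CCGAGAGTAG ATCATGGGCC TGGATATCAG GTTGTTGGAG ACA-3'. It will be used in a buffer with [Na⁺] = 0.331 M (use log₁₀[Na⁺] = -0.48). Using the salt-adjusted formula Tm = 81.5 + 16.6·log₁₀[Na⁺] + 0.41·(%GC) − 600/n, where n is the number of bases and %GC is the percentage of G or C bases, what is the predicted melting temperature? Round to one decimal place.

Length n = 53. Base counts: C=11, G=16, T=11, A=15
G+C = 27, so %GC = 27/53 × 100 = 50.943%
Salt term: 16.6 × (-0.48) = -7.968
GC term: 0.41 × 50.943 = 20.887; length term: −600/53 = −11.321
Tm = 81.5 + (-7.968) + 20.887 − 11.321 = 83.098 → 83.1°C

83.1°C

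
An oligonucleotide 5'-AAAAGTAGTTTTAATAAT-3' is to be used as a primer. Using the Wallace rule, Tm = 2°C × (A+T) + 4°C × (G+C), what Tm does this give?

40°C

Scanning the sequence gives T=7, G=2, C=0, A=9.
So N_AT = 16 and N_GC = 2.
Tm = 4·2 + 2·16 = 8 + 32 = 40°C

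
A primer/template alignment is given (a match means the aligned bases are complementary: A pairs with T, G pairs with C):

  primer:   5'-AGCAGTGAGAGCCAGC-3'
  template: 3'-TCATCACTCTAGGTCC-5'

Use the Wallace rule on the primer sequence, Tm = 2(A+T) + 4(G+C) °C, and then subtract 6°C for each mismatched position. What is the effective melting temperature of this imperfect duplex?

Primer base counts: A=5, T=1, G=6, C=4 → A+T=6, G+C=10
Perfect-match Tm = 2(6) + 4(10) = 12 + 40 = 52°C
Mismatches (positions where the bases are not complementary): 3 (at positions 3, 11, 16)
Effective Tm = 52 − 3×6 = 52 − 18 = 34°C

34°C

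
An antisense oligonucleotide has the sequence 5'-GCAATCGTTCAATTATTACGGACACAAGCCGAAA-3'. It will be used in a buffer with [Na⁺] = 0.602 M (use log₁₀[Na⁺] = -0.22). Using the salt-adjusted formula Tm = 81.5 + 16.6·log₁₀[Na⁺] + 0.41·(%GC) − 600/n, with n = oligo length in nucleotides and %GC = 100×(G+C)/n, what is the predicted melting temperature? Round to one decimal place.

77.1°C

Length n = 34. Scanning the sequence gives T=7, A=13, G=6, C=8.
G+C = 14, so %GC = 14/34 × 100 = 41.176%
Salt term: 16.6 × (-0.22) = -3.652
GC term: 0.41 × 41.176 = 16.882; length term: −600/34 = −17.647
Tm = 81.5 + (-3.652) + 16.882 − 17.647 = 77.083 → 77.1°C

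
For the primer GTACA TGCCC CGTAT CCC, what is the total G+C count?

G=3, T=4, C=8, A=3
Total G or C: 3 + 8 = 11

11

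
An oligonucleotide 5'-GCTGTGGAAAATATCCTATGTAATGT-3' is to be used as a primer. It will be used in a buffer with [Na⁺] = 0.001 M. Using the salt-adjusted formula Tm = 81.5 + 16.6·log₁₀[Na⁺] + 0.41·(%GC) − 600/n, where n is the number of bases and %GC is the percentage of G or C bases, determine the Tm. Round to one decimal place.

22.8°C

Length n = 26. Scanning the sequence gives A=8, G=6, T=9, C=3.
G+C = 9, so %GC = 9/26 × 100 = 34.615%
Salt term: 16.6 × (-3) = -49.8
GC term: 0.41 × 34.615 = 14.192; length term: −600/26 = −23.077
Tm = 81.5 + (-49.8) + 14.192 − 23.077 = 22.815 → 22.8°C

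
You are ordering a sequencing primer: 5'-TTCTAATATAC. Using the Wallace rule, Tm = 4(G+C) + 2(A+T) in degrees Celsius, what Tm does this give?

26°C

T=5, C=2, G=0, A=4
A+T = 9, G+C = 2
Tm = 2×9 + 4×2 = 26°C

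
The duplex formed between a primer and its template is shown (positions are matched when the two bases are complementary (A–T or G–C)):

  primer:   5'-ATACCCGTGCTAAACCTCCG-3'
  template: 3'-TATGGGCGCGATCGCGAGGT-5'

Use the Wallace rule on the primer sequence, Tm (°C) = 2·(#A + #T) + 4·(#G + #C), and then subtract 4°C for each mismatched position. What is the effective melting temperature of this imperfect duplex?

42°C

Primer base counts: A=5, T=4, G=3, C=8 → A+T=9, G+C=11
Perfect-match Tm = 2(9) + 4(11) = 18 + 44 = 62°C
Mismatches (positions where the bases are not complementary): 5 (at positions 8, 13, 14, 15, 20)
Effective Tm = 62 − 5×4 = 62 − 20 = 42°C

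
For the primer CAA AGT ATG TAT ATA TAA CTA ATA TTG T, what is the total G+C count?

Counting bases: A=12, G=3, C=2, T=11
G+C = 3 + 2 = 5

5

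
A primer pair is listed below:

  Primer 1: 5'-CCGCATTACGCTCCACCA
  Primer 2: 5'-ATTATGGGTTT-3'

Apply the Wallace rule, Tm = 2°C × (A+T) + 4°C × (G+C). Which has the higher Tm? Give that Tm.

Primer 1, 58°C

Primer 1: A+T=7, G+C=11 → Tm = 2(7)+4(11) = 58°C
Primer 2: A+T=8, G+C=3 → Tm = 2(8)+4(3) = 28°C
58°C vs 28°C → primer 1 is higher.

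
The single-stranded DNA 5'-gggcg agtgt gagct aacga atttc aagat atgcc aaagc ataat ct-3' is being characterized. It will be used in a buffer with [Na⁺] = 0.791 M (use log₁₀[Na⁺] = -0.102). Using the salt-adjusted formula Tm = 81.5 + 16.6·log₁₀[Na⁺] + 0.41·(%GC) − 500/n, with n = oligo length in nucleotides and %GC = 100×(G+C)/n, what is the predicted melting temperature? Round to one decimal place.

86.6°C

Length n = 47. Base counts: A=16, T=11, C=8, G=12
G+C = 20, so %GC = 20/47 × 100 = 42.553%
Salt term: 16.6 × (-0.102) = -1.693
GC term: 0.41 × 42.553 = 17.447; length term: −500/47 = −10.638
Tm = 81.5 + (-1.693) + 17.447 − 10.638 = 86.616 → 86.6°C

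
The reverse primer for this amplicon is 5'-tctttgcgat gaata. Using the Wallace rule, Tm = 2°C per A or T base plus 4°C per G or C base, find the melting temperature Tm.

40°C

Scanning the sequence gives G=3, C=2, T=6, A=4.
So N_AT = 10 and N_GC = 5.
Tm = 4·5 + 2·10 = 20 + 20 = 40°C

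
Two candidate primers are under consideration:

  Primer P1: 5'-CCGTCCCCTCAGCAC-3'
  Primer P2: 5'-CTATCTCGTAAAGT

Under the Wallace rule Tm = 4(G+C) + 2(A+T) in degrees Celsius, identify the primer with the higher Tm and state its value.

Primer P1, 52°C

Primer P1: A+T=4, G+C=11 → Tm = 2(4)+4(11) = 52°C
Primer P2: A+T=9, G+C=5 → Tm = 2(9)+4(5) = 38°C
52°C vs 38°C → primer P1 is higher.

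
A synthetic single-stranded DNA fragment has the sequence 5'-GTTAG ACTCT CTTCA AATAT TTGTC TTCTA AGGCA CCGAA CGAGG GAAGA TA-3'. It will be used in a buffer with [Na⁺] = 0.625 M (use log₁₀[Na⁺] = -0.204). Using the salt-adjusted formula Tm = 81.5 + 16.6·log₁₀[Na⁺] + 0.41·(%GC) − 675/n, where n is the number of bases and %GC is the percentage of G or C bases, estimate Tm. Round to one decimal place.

Length n = 52. A=16, C=10, G=11, T=15
G+C = 21, so %GC = 21/52 × 100 = 40.385%
Salt term: 16.6 × (-0.204) = -3.386
GC term: 0.41 × 40.385 = 16.558; length term: −675/52 = −12.981
Tm = 81.5 + (-3.386) + 16.558 − 12.981 = 81.691 → 81.7°C

81.7°C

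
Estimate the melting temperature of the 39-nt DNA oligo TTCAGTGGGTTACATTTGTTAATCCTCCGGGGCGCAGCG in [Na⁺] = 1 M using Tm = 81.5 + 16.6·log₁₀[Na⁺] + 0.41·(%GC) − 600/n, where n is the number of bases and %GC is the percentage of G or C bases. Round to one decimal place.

Length n = 39. T=12, A=6, G=12, C=9
G+C = 21, so %GC = 21/39 × 100 = 53.846%
Salt term: 16.6 × (0) = 0
GC term: 0.41 × 53.846 = 22.077; length term: −600/39 = −15.385
Tm = 81.5 + (0) + 22.077 − 15.385 = 88.192 → 88.2°C

88.2°C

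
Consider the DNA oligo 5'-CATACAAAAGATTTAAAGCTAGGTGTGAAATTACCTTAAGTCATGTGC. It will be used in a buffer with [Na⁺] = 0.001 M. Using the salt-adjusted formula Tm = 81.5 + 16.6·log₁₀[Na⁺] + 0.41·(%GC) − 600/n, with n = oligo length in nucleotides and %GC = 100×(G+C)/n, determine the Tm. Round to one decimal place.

Length n = 48. Scanning the sequence gives T=14, C=7, G=9, A=18.
G+C = 16, so %GC = 16/48 × 100 = 33.333%
Salt term: 16.6 × (-3) = -49.8
GC term: 0.41 × 33.333 = 13.667; length term: −600/48 = −12.5
Tm = 81.5 + (-49.8) + 13.667 − 12.5 = 32.867 → 32.9°C

32.9°C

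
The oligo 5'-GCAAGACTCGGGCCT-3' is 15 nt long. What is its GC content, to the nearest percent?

67%

A=3, G=5, T=2, C=5
G+C = 5 + 5 = 10 out of 15 bases
%GC = 10/15 × 100 = 66.67% ≈ 67%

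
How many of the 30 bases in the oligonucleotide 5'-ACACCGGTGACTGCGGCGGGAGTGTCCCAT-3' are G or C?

20

Scanning the sequence gives G=11, T=5, A=5, C=9.
Total G or C: 11 + 9 = 20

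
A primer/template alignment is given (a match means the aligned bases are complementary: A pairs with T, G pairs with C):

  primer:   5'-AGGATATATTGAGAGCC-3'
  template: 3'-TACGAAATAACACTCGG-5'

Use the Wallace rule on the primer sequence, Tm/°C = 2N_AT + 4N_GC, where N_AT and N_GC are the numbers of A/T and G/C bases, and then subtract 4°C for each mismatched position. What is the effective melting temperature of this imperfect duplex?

32°C

Primer base counts: A=6, T=4, G=5, C=2 → A+T=10, G+C=7
Perfect-match Tm = 2(10) + 4(7) = 20 + 28 = 48°C
Mismatches (positions where the bases are not complementary): 4 (at positions 2, 4, 6, 12)
Effective Tm = 48 − 4×4 = 48 − 16 = 32°C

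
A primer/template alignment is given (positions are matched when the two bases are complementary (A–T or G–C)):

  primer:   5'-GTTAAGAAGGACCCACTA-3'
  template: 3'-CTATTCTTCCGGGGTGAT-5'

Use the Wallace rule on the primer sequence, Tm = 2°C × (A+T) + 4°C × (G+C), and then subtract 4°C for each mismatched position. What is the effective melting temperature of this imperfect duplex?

44°C

Primer base counts: A=7, T=3, G=4, C=4 → A+T=10, G+C=8
Perfect-match Tm = 2(10) + 4(8) = 20 + 32 = 52°C
Mismatches (positions where the bases are not complementary): 2 (at positions 2, 11)
Effective Tm = 52 − 2×4 = 52 − 8 = 44°C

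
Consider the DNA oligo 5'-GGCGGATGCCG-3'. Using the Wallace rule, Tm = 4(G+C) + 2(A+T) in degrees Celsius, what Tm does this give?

Counting bases: C=3, T=1, A=1, G=6
So N_AT = 2 and N_GC = 9.
Tm = 2(2) + 4(9) = 4 + 36 = 40°C

40°C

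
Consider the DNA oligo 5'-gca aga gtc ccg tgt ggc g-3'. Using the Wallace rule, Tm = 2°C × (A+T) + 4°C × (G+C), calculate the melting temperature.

64°C

Base counts: G=8, A=3, T=3, C=5
A+T = 6, G+C = 13
Tm = 2(6) + 4(13) = 12 + 52 = 64°C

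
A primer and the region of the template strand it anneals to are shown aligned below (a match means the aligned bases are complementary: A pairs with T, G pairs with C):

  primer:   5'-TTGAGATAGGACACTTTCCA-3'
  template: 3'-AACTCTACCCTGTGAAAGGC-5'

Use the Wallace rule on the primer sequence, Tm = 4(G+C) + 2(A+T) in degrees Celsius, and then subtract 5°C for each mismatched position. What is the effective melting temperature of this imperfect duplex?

46°C

Primer base counts: A=6, T=6, G=4, C=4 → A+T=12, G+C=8
Perfect-match Tm = 2(12) + 4(8) = 24 + 32 = 56°C
Mismatches (positions where the bases are not complementary): 2 (at positions 8, 20)
Effective Tm = 56 − 2×5 = 56 − 10 = 46°C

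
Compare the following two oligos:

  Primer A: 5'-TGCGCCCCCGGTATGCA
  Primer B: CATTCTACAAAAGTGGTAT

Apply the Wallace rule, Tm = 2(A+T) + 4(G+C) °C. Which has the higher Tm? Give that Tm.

Primer A: A+T=5, G+C=12 → Tm = 2(5)+4(12) = 58°C
Primer B: A+T=13, G+C=6 → Tm = 2(13)+4(6) = 50°C
58°C vs 50°C → primer A is higher.

Primer A, 58°C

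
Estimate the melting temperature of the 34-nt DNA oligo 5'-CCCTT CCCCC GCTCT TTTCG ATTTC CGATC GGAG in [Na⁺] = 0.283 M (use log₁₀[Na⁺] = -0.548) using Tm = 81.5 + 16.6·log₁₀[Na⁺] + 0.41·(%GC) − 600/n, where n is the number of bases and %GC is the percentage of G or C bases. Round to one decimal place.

78.9°C

Length n = 34. Counting bases: G=6, T=11, C=14, A=3
G+C = 20, so %GC = 20/34 × 100 = 58.824%
Salt term: 16.6 × (-0.548) = -9.097
GC term: 0.41 × 58.824 = 24.118; length term: −600/34 = −17.647
Tm = 81.5 + (-9.097) + 24.118 − 17.647 = 78.874 → 78.9°C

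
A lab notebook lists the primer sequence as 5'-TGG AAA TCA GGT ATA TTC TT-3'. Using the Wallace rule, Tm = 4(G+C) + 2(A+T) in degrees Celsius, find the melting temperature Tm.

52°C

Scanning the sequence gives T=8, A=6, G=4, C=2.
AT pairs contribute 14, GC pairs contribute 6.
Tm = 2×14 + 4×6 = 52°C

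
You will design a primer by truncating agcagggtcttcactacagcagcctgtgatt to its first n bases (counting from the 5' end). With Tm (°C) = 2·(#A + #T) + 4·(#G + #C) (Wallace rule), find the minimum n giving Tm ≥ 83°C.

n = 27

First 26 bases: AGCAGGGTCTTCACTACAGCAGCCTG → Tm = 82°C (< 83°C)
First 27 bases: AGCAGGGTCTTCACTACAGCAGCCTGT → Tm = 84°C (≥ 83°C)
Since every base adds ≥2°C, Tm only increases with n, so the threshold is first crossed at n = 27.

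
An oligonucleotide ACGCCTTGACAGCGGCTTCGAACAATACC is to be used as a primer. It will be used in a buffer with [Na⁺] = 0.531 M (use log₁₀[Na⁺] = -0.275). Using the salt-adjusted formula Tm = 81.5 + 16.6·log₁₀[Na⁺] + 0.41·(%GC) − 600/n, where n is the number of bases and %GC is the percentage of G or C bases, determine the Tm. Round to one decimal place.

Length n = 29. A=8, T=5, G=6, C=10
G+C = 16, so %GC = 16/29 × 100 = 55.172%
Salt term: 16.6 × (-0.275) = -4.565
GC term: 0.41 × 55.172 = 22.621; length term: −600/29 = −20.69
Tm = 81.5 + (-4.565) + 22.621 − 20.69 = 78.866 → 78.9°C

78.9°C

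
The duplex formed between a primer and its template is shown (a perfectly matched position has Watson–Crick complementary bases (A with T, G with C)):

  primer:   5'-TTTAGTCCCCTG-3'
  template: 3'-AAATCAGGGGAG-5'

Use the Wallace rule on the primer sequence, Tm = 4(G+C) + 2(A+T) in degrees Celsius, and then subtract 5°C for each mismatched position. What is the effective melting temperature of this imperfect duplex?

31°C

Primer base counts: A=1, T=5, G=2, C=4 → A+T=6, G+C=6
Perfect-match Tm = 2(6) + 4(6) = 12 + 24 = 36°C
Mismatches (positions where the bases are not complementary): 1 (at position 12)
Effective Tm = 36 − 1×5 = 36 − 5 = 31°C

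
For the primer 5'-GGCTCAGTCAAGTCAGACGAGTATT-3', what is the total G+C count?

12

G=7, A=7, T=6, C=5
Total G or C: 7 + 5 = 12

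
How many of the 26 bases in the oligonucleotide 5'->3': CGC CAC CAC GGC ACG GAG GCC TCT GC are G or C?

G=8, A=4, T=2, C=12
G+C = 8 + 12 = 20

20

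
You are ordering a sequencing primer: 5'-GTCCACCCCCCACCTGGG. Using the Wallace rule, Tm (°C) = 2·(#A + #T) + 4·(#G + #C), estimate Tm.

64°C

Scanning the sequence gives C=10, A=2, T=2, G=4.
A+T = 4, G+C = 14
Tm = 2×4 + 4×14 = 64°C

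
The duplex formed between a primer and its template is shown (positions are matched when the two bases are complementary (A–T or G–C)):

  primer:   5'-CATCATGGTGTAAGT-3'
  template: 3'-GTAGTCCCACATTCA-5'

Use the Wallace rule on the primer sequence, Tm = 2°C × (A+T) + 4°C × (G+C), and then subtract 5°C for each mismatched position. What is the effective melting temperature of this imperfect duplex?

Primer base counts: A=4, T=5, G=4, C=2 → A+T=9, G+C=6
Perfect-match Tm = 2(9) + 4(6) = 18 + 24 = 42°C
Mismatches (positions where the bases are not complementary): 1 (at position 6)
Effective Tm = 42 − 1×5 = 42 − 5 = 37°C

37°C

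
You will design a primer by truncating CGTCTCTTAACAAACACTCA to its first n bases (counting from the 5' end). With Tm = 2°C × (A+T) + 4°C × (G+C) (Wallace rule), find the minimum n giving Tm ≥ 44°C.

n = 16

First 15 bases: CGTCTCTTAACAAAC → Tm = 42°C (< 44°C)
First 16 bases: CGTCTCTTAACAAACA → Tm = 44°C (≥ 44°C)
Since every base adds ≥2°C, Tm only increases with n, so the threshold is first crossed at n = 16.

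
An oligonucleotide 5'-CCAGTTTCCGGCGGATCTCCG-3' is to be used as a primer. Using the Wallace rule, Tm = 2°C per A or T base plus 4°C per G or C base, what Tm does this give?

70°C

Counting bases: T=5, A=2, C=8, G=6
A+T = 7, G+C = 14
Tm = 2×7 + 4×14 = 70°C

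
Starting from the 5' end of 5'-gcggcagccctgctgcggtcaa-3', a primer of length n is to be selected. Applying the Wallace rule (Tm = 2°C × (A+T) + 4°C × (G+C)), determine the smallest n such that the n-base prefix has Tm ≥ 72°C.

n = 20

First 19 bases: GCGGCAGCCCTGCTGCGGT → Tm = 68°C (< 72°C)
First 20 bases: GCGGCAGCCCTGCTGCGGTC → Tm = 72°C (≥ 72°C)
Each additional base adds 2°C (A/T) or 4°C (G/C), so Tm is non-decreasing in n; n = 20 is the first length to reach 72°C.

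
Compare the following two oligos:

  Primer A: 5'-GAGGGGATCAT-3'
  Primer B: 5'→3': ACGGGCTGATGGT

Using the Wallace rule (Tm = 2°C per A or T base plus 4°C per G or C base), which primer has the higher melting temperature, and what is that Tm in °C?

Primer A: A+T=5, G+C=6 → Tm = 2(5)+4(6) = 34°C
Primer B: A+T=5, G+C=8 → Tm = 2(5)+4(8) = 42°C
34°C vs 42°C → primer B is higher.

Primer B, 42°C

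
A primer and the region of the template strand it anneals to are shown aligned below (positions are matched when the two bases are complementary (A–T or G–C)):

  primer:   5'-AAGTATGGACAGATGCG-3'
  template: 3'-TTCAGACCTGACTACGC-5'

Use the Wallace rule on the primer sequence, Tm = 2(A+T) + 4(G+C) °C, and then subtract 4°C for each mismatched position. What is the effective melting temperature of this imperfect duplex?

42°C

Primer base counts: A=6, T=3, G=6, C=2 → A+T=9, G+C=8
Perfect-match Tm = 2(9) + 4(8) = 18 + 32 = 50°C
Mismatches (positions where the bases are not complementary): 2 (at positions 5, 11)
Effective Tm = 50 − 2×4 = 50 − 8 = 42°C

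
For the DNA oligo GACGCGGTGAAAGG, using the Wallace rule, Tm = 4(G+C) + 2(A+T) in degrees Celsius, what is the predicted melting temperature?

Base counts: G=7, T=1, C=2, A=4
A+T = 5, G+C = 9
Tm = 2(5) + 4(9) = 10 + 36 = 46°C

46°C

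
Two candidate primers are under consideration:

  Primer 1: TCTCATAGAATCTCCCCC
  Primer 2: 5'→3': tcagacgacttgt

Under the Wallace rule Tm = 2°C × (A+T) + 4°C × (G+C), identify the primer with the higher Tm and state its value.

Primer 1, 54°C

Primer 1: A+T=9, G+C=9 → Tm = 2(9)+4(9) = 54°C
Primer 2: A+T=7, G+C=6 → Tm = 2(7)+4(6) = 38°C
54°C vs 38°C → primer 1 is higher.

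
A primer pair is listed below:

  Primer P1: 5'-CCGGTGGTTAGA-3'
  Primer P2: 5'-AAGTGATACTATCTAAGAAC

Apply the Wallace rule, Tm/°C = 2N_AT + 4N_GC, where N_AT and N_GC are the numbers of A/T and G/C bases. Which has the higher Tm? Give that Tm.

Primer P1: A+T=5, G+C=7 → Tm = 2(5)+4(7) = 38°C
Primer P2: A+T=14, G+C=6 → Tm = 2(14)+4(6) = 52°C
38°C vs 52°C → primer P2 is higher.

Primer P2, 52°C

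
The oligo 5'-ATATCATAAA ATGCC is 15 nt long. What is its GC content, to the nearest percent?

27%

Counting bases: C=3, T=4, G=1, A=7
G+C = 1 + 3 = 4 out of 15 bases
%GC = 4/15 × 100 = 26.67% ≈ 27%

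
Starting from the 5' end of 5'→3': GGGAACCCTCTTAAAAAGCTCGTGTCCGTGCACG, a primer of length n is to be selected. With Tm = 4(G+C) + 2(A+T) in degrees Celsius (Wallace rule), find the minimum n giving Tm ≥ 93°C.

First 30 bases: GGGAACCCTCTTAAAAAGCTCGTGTCCGTG → Tm = 92°C (< 93°C)
First 31 bases: GGGAACCCTCTTAAAAAGCTCGTGTCCGTGC → Tm = 96°C (≥ 93°C)
Each additional base adds 2°C (A/T) or 4°C (G/C), so Tm is non-decreasing in n; n = 31 is the first length to reach 93°C.

n = 31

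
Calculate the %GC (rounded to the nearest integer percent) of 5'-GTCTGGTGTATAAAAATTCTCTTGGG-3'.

Scanning the sequence gives G=7, C=3, T=10, A=6.
G+C = 7 + 3 = 10 out of 26 bases
%GC = 10/26 × 100 = 38.46% ≈ 38%

38%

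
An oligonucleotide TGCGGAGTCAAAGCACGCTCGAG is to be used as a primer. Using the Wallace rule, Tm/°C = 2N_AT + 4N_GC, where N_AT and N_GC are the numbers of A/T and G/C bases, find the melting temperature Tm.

Scanning the sequence gives G=8, C=6, T=3, A=6.
A+T = 9, G+C = 14
Tm = 2(9) + 4(14) = 18 + 56 = 74°C

74°C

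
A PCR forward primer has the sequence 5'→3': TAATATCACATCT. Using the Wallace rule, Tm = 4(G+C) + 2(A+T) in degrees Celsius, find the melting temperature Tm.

G=0, T=5, A=5, C=3
AT pairs contribute 10, GC pairs contribute 3.
Tm = 4·3 + 2·10 = 12 + 20 = 32°C

32°C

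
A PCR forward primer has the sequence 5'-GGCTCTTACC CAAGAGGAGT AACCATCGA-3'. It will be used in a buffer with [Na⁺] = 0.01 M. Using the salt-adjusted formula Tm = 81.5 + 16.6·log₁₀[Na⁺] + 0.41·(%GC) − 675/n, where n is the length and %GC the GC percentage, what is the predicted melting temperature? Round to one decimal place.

Length n = 29. A=9, G=7, T=5, C=8
G+C = 15, so %GC = 15/29 × 100 = 51.724%
Salt term: 16.6 × (-2) = -33.2
GC term: 0.41 × 51.724 = 21.207; length term: −675/29 = −23.276
Tm = 81.5 + (-33.2) + 21.207 − 23.276 = 46.231 → 46.2°C

46.2°C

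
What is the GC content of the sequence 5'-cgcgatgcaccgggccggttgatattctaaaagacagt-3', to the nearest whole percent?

T=8, C=9, A=10, G=11
G+C = 11 + 9 = 20 out of 38 bases
%GC = 20/38 × 100 = 52.63% ≈ 53%

53%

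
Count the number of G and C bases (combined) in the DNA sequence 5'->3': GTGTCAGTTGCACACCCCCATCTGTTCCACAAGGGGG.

22

C=12, A=7, G=10, T=8
Total G or C: 10 + 12 = 22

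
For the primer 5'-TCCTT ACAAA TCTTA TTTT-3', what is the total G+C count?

Base counts: C=4, A=5, G=0, T=10
G+C = 0 + 4 = 4

4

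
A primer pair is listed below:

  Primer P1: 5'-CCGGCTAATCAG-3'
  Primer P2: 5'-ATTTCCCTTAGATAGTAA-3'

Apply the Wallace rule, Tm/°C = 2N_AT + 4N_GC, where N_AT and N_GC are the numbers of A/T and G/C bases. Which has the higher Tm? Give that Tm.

Primer P1: A+T=5, G+C=7 → Tm = 2(5)+4(7) = 38°C
Primer P2: A+T=13, G+C=5 → Tm = 2(13)+4(5) = 46°C
38°C vs 46°C → primer P2 is higher.

Primer P2, 46°C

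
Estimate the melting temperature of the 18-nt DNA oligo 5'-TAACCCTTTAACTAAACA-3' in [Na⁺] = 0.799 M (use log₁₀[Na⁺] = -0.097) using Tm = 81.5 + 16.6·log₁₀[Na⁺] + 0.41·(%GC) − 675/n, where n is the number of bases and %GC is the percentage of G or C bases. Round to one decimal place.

Length n = 18. Scanning the sequence gives C=5, G=0, T=5, A=8.
G+C = 5, so %GC = 5/18 × 100 = 27.778%
Salt term: 16.6 × (-0.097) = -1.61
GC term: 0.41 × 27.778 = 11.389; length term: −675/18 = −37.5
Tm = 81.5 + (-1.61) + 11.389 − 37.5 = 53.779 → 53.8°C

53.8°C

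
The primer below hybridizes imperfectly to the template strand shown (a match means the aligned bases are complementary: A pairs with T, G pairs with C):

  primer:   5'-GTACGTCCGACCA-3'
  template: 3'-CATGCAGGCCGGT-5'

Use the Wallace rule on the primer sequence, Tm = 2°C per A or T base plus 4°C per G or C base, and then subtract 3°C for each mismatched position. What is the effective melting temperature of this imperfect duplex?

39°C

Primer base counts: A=3, T=2, G=3, C=5 → A+T=5, G+C=8
Perfect-match Tm = 2(5) + 4(8) = 10 + 32 = 42°C
Mismatches (positions where the bases are not complementary): 1 (at position 10)
Effective Tm = 42 − 1×3 = 42 − 3 = 39°C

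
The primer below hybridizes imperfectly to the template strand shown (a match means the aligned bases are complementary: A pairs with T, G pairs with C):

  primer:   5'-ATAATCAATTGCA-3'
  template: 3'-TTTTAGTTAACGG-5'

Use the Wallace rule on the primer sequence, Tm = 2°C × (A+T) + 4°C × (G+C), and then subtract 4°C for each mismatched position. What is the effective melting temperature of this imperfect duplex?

24°C

Primer base counts: A=6, T=4, G=1, C=2 → A+T=10, G+C=3
Perfect-match Tm = 2(10) + 4(3) = 20 + 12 = 32°C
Mismatches (positions where the bases are not complementary): 2 (at positions 2, 13)
Effective Tm = 32 − 2×4 = 32 − 8 = 24°C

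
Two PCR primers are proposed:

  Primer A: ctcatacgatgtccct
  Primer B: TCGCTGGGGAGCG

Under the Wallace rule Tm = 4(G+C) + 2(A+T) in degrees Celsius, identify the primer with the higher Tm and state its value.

Primer A: A+T=8, G+C=8 → Tm = 2(8)+4(8) = 48°C
Primer B: A+T=3, G+C=10 → Tm = 2(3)+4(10) = 46°C
48°C vs 46°C → primer A is higher.

Primer A, 48°C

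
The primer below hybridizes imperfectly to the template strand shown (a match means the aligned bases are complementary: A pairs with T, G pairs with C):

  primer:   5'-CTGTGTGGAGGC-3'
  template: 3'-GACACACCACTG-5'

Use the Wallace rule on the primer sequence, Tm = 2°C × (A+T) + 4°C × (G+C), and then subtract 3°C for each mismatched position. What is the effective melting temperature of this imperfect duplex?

Primer base counts: A=1, T=3, G=6, C=2 → A+T=4, G+C=8
Perfect-match Tm = 2(4) + 4(8) = 8 + 32 = 40°C
Mismatches (positions where the bases are not complementary): 2 (at positions 9, 11)
Effective Tm = 40 − 2×3 = 40 − 6 = 34°C

34°C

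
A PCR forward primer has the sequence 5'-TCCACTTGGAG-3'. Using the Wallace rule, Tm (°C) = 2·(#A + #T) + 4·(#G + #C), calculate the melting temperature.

Base counts: T=3, C=3, A=2, G=3
So N_AT = 5 and N_GC = 6.
Tm = 4·6 + 2·5 = 24 + 10 = 34°C

34°C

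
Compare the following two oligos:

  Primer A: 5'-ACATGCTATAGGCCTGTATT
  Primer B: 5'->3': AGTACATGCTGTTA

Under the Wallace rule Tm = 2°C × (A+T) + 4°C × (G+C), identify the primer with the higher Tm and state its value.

Primer A, 56°C

Primer A: A+T=12, G+C=8 → Tm = 2(12)+4(8) = 56°C
Primer B: A+T=9, G+C=5 → Tm = 2(9)+4(5) = 38°C
56°C vs 38°C → primer A is higher.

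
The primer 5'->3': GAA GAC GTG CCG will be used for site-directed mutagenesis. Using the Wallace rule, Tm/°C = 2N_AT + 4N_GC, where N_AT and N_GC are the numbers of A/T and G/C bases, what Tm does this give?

40°C

Scanning the sequence gives T=1, A=3, G=5, C=3.
So N_AT = 4 and N_GC = 8.
Tm = 2(4) + 4(8) = 8 + 32 = 40°C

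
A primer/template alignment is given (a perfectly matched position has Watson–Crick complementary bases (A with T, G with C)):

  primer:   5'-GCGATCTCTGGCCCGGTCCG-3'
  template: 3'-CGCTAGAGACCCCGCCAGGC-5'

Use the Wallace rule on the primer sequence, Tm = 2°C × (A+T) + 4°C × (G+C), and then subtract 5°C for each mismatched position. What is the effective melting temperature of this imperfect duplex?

Primer base counts: A=1, T=4, G=7, C=8 → A+T=5, G+C=15
Perfect-match Tm = 2(5) + 4(15) = 10 + 60 = 70°C
Mismatches (positions where the bases are not complementary): 2 (at positions 12, 13)
Effective Tm = 70 − 2×5 = 70 − 10 = 60°C

60°C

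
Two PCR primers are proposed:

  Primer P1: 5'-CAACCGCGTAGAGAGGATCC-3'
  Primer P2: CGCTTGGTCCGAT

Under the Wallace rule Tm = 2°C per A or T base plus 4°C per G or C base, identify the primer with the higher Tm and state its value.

Primer P1: A+T=8, G+C=12 → Tm = 2(8)+4(12) = 64°C
Primer P2: A+T=5, G+C=8 → Tm = 2(5)+4(8) = 42°C
64°C vs 42°C → primer P1 is higher.

Primer P1, 64°C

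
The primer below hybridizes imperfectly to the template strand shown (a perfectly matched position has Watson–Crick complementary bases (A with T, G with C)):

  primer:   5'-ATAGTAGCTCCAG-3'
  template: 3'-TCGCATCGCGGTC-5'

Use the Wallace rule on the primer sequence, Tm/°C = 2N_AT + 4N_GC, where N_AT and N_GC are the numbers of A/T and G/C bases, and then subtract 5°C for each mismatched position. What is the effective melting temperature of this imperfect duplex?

Primer base counts: A=4, T=3, G=3, C=3 → A+T=7, G+C=6
Perfect-match Tm = 2(7) + 4(6) = 14 + 24 = 38°C
Mismatches (positions where the bases are not complementary): 3 (at positions 2, 3, 9)
Effective Tm = 38 − 3×5 = 38 − 15 = 23°C

23°C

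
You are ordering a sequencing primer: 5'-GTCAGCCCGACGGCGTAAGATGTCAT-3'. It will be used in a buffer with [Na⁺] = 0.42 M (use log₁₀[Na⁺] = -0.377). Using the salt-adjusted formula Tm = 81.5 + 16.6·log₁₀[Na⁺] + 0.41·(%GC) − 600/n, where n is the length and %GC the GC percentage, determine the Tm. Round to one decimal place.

Length n = 26. A=6, C=7, T=5, G=8
G+C = 15, so %GC = 15/26 × 100 = 57.692%
Salt term: 16.6 × (-0.377) = -6.258
GC term: 0.41 × 57.692 = 23.654; length term: −600/26 = −23.077
Tm = 81.5 + (-6.258) + 23.654 − 23.077 = 75.819 → 75.8°C

75.8°C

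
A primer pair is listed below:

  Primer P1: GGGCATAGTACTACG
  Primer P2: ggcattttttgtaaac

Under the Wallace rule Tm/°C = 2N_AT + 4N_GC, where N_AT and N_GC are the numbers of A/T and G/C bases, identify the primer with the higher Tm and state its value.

Primer P1, 46°C

Primer P1: A+T=7, G+C=8 → Tm = 2(7)+4(8) = 46°C
Primer P2: A+T=11, G+C=5 → Tm = 2(11)+4(5) = 42°C
46°C vs 42°C → primer P1 is higher.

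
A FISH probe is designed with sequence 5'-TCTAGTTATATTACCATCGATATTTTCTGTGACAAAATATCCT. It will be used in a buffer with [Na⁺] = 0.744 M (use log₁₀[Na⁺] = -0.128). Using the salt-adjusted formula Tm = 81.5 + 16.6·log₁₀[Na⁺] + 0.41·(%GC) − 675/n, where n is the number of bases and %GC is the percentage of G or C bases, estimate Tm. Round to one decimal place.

75.1°C

Length n = 43. Scanning the sequence gives T=18, C=8, A=13, G=4.
G+C = 12, so %GC = 12/43 × 100 = 27.907%
Salt term: 16.6 × (-0.128) = -2.125
GC term: 0.41 × 27.907 = 11.442; length term: −675/43 = −15.698
Tm = 81.5 + (-2.125) + 11.442 − 15.698 = 75.119 → 75.1°C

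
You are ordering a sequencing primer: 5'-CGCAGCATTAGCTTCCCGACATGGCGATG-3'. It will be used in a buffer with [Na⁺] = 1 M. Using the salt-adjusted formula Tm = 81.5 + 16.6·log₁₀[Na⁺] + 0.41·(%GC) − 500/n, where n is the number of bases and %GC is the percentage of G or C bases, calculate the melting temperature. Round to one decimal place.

88.3°C

Length n = 29. Scanning the sequence gives T=6, C=9, A=6, G=8.
G+C = 17, so %GC = 17/29 × 100 = 58.621%
Salt term: 16.6 × (0) = 0
GC term: 0.41 × 58.621 = 24.035; length term: −500/29 = −17.241
Tm = 81.5 + (0) + 24.035 − 17.241 = 88.294 → 88.3°C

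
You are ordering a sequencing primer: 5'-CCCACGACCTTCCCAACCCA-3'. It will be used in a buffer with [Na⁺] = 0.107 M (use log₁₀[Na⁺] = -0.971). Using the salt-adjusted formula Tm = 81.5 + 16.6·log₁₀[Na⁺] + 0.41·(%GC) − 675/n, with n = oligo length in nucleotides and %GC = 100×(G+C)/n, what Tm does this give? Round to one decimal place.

58.3°C

Length n = 20. C=12, G=1, T=2, A=5
G+C = 13, so %GC = 13/20 × 100 = 65%
Salt term: 16.6 × (-0.971) = -16.119
GC term: 0.41 × 65 = 26.65; length term: −675/20 = −33.75
Tm = 81.5 + (-16.119) + 26.65 − 33.75 = 58.281 → 58.3°C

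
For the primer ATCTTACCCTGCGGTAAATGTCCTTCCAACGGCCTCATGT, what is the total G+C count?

Base counts: G=7, T=12, A=8, C=13
Total G or C: 7 + 13 = 20

20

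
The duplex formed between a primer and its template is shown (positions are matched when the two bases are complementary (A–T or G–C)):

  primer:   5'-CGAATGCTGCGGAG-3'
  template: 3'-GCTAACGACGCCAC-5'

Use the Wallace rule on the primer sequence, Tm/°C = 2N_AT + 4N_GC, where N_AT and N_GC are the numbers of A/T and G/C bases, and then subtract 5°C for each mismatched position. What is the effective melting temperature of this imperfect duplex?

36°C

Primer base counts: A=3, T=2, G=6, C=3 → A+T=5, G+C=9
Perfect-match Tm = 2(5) + 4(9) = 10 + 36 = 46°C
Mismatches (positions where the bases are not complementary): 2 (at positions 4, 13)
Effective Tm = 46 − 2×5 = 46 − 10 = 36°C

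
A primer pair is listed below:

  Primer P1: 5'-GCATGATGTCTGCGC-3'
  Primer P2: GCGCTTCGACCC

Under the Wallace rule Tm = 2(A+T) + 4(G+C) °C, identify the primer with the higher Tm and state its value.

Primer P1, 48°C

Primer P1: A+T=6, G+C=9 → Tm = 2(6)+4(9) = 48°C
Primer P2: A+T=3, G+C=9 → Tm = 2(3)+4(9) = 42°C
48°C vs 42°C → primer P1 is higher.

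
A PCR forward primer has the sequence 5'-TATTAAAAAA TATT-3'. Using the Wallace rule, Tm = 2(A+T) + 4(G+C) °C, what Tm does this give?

Base counts: A=8, C=0, T=6, G=0
AT pairs contribute 14, GC pairs contribute 0.
Tm = 4·0 + 2·14 = 0 + 28 = 28°C

28°C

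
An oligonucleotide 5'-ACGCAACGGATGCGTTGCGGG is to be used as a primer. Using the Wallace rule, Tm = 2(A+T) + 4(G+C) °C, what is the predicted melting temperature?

Scanning the sequence gives A=4, C=5, T=3, G=9.
So N_AT = 7 and N_GC = 14.
Tm = 4·14 + 2·7 = 56 + 14 = 70°C

70°C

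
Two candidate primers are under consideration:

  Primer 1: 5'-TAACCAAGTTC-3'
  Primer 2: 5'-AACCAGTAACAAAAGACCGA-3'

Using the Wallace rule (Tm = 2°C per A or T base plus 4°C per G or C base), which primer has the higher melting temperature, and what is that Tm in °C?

Primer 1: A+T=7, G+C=4 → Tm = 2(7)+4(4) = 30°C
Primer 2: A+T=12, G+C=8 → Tm = 2(12)+4(8) = 56°C
30°C vs 56°C → primer 2 is higher.

Primer 2, 56°C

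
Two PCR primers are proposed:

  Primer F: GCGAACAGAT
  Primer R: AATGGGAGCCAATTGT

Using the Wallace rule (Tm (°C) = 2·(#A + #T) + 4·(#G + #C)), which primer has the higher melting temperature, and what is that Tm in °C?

Primer F: A+T=5, G+C=5 → Tm = 2(5)+4(5) = 30°C
Primer R: A+T=9, G+C=7 → Tm = 2(9)+4(7) = 46°C
30°C vs 46°C → primer R is higher.

Primer R, 46°C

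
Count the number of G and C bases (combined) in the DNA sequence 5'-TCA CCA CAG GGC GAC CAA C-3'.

Counting bases: C=8, A=6, G=4, T=1
G+C = 4 + 8 = 12

12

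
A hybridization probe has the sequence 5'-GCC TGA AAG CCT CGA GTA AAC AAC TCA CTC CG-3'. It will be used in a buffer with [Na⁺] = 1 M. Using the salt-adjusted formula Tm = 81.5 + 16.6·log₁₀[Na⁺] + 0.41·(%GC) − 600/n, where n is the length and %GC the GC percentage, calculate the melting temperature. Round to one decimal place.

84.5°C

Length n = 32. Scanning the sequence gives A=10, T=5, G=6, C=11.
G+C = 17, so %GC = 17/32 × 100 = 53.125%
Salt term: 16.6 × (0) = 0
GC term: 0.41 × 53.125 = 21.781; length term: −600/32 = −18.75
Tm = 81.5 + (0) + 21.781 − 18.75 = 84.531 → 84.5°C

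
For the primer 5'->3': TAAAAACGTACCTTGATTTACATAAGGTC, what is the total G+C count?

9

Scanning the sequence gives G=4, T=9, A=11, C=5.
Total G or C: 4 + 5 = 9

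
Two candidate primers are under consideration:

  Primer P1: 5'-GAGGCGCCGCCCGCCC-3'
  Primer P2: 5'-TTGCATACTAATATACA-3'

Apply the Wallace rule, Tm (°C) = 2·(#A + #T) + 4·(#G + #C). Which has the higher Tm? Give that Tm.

Primer P1, 62°C

Primer P1: A+T=1, G+C=15 → Tm = 2(1)+4(15) = 62°C
Primer P2: A+T=13, G+C=4 → Tm = 2(13)+4(4) = 42°C
62°C vs 42°C → primer P1 is higher.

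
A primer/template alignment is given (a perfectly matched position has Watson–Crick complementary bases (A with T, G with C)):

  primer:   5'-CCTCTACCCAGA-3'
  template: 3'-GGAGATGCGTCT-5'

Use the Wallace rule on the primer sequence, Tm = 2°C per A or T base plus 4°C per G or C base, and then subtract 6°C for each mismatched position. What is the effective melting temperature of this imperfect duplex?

Primer base counts: A=3, T=2, G=1, C=6 → A+T=5, G+C=7
Perfect-match Tm = 2(5) + 4(7) = 10 + 28 = 38°C
Mismatches (positions where the bases are not complementary): 1 (at position 8)
Effective Tm = 38 − 1×6 = 38 − 6 = 32°C

32°C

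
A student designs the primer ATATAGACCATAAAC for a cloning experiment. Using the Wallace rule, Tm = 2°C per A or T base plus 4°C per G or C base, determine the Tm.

Scanning the sequence gives G=1, T=3, A=8, C=3.
A+T = 11, G+C = 4
Tm = 2×11 + 4×4 = 38°C

38°C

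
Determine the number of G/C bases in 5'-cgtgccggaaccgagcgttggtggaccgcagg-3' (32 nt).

23

A=5, T=4, C=9, G=14
Total G or C: 14 + 9 = 23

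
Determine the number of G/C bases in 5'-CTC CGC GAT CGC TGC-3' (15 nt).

11

Scanning the sequence gives T=3, C=7, G=4, A=1.
Total G or C: 4 + 7 = 11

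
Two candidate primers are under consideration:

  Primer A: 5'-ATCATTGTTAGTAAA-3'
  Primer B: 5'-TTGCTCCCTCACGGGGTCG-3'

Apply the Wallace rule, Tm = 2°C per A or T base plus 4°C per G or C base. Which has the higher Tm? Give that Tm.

Primer A: A+T=12, G+C=3 → Tm = 2(12)+4(3) = 36°C
Primer B: A+T=6, G+C=13 → Tm = 2(6)+4(13) = 64°C
36°C vs 64°C → primer B is higher.

Primer B, 64°C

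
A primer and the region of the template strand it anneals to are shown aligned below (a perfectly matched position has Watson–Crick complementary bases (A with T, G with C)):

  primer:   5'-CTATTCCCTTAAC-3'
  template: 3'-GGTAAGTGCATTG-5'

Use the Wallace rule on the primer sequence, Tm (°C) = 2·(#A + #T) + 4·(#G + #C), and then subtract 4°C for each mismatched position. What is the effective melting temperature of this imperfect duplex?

24°C

Primer base counts: A=3, T=5, G=0, C=5 → A+T=8, G+C=5
Perfect-match Tm = 2(8) + 4(5) = 16 + 20 = 36°C
Mismatches (positions where the bases are not complementary): 3 (at positions 2, 7, 9)
Effective Tm = 36 − 3×4 = 36 − 12 = 24°C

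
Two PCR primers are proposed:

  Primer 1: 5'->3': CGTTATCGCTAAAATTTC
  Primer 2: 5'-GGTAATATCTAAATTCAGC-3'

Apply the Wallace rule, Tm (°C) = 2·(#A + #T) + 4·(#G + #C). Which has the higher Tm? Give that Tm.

Primer 2, 50°C

Primer 1: A+T=12, G+C=6 → Tm = 2(12)+4(6) = 48°C
Primer 2: A+T=13, G+C=6 → Tm = 2(13)+4(6) = 50°C
48°C vs 50°C → primer 2 is higher.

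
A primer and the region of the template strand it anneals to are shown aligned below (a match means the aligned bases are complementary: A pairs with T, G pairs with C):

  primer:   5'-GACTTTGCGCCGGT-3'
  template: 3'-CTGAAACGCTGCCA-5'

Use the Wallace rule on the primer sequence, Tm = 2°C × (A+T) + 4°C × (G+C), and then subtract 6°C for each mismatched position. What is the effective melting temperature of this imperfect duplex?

Primer base counts: A=1, T=4, G=5, C=4 → A+T=5, G+C=9
Perfect-match Tm = 2(5) + 4(9) = 10 + 36 = 46°C
Mismatches (positions where the bases are not complementary): 1 (at position 10)
Effective Tm = 46 − 1×6 = 46 − 6 = 40°C

40°C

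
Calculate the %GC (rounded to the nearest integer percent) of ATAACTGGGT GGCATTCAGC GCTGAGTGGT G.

C=5, T=8, A=6, G=12
G+C = 12 + 5 = 17 out of 31 bases
%GC = 17/31 × 100 = 54.84% ≈ 55%

55%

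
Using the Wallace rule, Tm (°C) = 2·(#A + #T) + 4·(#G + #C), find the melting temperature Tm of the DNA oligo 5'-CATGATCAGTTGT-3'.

Base counts: C=2, T=5, A=3, G=3
AT pairs contribute 8, GC pairs contribute 5.
Tm = 2×8 + 4×5 = 36°C

36°C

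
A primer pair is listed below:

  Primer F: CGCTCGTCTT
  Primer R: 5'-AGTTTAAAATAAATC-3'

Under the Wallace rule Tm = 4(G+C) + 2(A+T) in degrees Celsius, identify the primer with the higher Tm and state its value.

Primer R, 34°C

Primer F: A+T=4, G+C=6 → Tm = 2(4)+4(6) = 32°C
Primer R: A+T=13, G+C=2 → Tm = 2(13)+4(2) = 34°C
32°C vs 34°C → primer R is higher.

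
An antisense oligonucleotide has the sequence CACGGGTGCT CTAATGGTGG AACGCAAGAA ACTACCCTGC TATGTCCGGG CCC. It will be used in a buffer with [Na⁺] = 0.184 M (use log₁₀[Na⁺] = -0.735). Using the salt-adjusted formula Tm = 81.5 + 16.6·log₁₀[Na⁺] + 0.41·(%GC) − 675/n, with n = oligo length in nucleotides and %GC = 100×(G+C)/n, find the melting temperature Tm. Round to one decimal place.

80.5°C

Length n = 53. C=16, T=10, A=12, G=15
G+C = 31, so %GC = 31/53 × 100 = 58.491%
Salt term: 16.6 × (-0.735) = -12.201
GC term: 0.41 × 58.491 = 23.981; length term: −675/53 = −12.736
Tm = 81.5 + (-12.201) + 23.981 − 12.736 = 80.544 → 80.5°C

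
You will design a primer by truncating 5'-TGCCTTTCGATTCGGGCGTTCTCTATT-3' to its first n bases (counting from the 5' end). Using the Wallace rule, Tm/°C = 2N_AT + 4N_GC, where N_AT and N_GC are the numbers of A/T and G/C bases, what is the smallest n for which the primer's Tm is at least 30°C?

n = 10

First 9 bases: TGCCTTTCG → Tm = 28°C (< 30°C)
First 10 bases: TGCCTTTCGA → Tm = 30°C (≥ 30°C)
Each additional base adds 2°C (A/T) or 4°C (G/C), so Tm is non-decreasing in n; n = 10 is the first length to reach 30°C.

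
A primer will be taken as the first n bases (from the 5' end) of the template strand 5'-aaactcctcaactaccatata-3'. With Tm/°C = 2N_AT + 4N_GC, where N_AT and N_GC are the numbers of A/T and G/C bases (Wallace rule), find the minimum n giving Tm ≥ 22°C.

First 7 bases: AAACTCC → Tm = 20°C (< 22°C)
First 8 bases: AAACTCCT → Tm = 22°C (≥ 22°C)
Each additional base adds 2°C (A/T) or 4°C (G/C), so Tm is non-decreasing in n; n = 8 is the first length to reach 22°C.

n = 8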